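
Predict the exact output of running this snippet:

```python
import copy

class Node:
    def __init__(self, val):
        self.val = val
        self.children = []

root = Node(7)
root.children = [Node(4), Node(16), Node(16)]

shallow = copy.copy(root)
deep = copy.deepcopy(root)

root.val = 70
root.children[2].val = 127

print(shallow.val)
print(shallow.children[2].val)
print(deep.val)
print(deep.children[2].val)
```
7
127
7
16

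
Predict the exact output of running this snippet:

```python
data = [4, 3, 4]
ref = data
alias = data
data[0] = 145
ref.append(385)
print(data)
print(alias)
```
[145, 3, 4, 385]
[145, 3, 4, 385]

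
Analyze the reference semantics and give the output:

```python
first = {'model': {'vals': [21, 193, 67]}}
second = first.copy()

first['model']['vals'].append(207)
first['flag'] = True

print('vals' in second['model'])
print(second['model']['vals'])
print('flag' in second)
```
True
[21, 193, 67, 207]
False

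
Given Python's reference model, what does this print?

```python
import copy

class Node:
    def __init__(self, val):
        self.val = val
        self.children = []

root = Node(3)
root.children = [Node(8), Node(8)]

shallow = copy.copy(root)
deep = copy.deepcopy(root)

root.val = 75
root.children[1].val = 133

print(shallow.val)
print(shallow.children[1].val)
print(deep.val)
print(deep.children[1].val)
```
3
133
3
8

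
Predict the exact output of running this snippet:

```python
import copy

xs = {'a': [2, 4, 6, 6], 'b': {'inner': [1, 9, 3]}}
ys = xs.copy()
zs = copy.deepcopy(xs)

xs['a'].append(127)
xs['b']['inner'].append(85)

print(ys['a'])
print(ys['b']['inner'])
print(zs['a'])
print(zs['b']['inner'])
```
[2, 4, 6, 6, 127]
[1, 9, 3, 85]
[2, 4, 6, 6]
[1, 9, 3]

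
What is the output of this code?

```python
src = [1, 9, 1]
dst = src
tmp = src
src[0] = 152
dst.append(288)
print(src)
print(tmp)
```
[152, 9, 1, 288]
[152, 9, 1, 288]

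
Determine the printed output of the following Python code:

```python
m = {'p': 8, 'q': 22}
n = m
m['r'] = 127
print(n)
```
{'p': 8, 'q': 22, 'r': 127}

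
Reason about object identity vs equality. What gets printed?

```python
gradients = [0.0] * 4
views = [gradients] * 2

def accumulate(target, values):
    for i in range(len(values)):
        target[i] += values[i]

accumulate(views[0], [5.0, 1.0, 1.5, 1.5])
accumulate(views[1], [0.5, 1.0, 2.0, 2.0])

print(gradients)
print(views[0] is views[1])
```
[5.5, 2.0, 3.5, 3.5]
True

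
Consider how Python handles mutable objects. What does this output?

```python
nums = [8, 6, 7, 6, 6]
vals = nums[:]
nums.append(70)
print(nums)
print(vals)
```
[8, 6, 7, 6, 6, 70]
[8, 6, 7, 6, 6]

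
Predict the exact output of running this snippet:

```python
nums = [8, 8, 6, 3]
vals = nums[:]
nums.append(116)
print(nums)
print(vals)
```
[8, 8, 6, 3, 116]
[8, 8, 6, 3]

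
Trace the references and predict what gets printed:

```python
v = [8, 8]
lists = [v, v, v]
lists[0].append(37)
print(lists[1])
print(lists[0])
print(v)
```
[8, 8, 37]
[8, 8, 37]
[8, 8, 37]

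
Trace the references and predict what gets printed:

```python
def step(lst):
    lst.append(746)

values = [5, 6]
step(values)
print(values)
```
[5, 6, 746]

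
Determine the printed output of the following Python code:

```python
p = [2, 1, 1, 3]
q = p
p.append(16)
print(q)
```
[2, 1, 1, 3, 16]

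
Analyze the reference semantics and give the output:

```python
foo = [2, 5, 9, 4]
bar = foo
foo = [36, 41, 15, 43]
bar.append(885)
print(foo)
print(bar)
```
[36, 41, 15, 43]
[2, 5, 9, 4, 885]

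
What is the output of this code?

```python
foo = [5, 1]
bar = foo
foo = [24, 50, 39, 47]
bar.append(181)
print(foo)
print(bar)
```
[24, 50, 39, 47]
[5, 1, 181]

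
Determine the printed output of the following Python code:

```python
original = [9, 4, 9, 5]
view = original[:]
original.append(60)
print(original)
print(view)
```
[9, 4, 9, 5, 60]
[9, 4, 9, 5]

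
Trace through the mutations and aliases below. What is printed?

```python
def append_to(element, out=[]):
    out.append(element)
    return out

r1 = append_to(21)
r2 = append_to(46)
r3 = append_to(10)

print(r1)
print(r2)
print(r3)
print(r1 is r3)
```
[21, 46, 10]
[21, 46, 10]
[21, 46, 10]
True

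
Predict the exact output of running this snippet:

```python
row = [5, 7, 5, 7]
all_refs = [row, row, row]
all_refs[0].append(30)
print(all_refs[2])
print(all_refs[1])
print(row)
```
[5, 7, 5, 7, 30]
[5, 7, 5, 7, 30]
[5, 7, 5, 7, 30]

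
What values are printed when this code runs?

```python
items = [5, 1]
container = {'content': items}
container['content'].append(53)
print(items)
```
[5, 1, 53]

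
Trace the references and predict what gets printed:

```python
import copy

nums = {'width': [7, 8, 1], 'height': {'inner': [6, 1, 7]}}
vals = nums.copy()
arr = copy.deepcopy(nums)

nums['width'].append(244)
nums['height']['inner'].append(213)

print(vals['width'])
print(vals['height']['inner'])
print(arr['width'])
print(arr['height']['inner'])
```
[7, 8, 1, 244]
[6, 1, 7, 213]
[7, 8, 1]
[6, 1, 7]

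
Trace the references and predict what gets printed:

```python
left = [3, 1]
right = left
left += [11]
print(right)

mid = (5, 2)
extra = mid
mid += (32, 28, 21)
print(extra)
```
[3, 1, 11]
(5, 2)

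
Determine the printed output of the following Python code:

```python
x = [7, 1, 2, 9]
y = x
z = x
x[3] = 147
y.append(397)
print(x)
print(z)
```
[7, 1, 2, 147, 397]
[7, 1, 2, 147, 397]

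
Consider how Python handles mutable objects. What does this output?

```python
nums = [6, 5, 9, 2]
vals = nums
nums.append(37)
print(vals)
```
[6, 5, 9, 2, 37]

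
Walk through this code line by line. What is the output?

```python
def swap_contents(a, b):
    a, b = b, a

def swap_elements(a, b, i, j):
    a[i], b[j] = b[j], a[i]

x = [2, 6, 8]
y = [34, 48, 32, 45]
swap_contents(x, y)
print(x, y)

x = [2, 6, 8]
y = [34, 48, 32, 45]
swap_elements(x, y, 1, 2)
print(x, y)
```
[2, 6, 8] [34, 48, 32, 45]
[2, 32, 8] [34, 48, 6, 45]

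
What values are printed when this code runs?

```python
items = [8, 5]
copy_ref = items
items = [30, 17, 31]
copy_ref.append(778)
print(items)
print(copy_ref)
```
[30, 17, 31]
[8, 5, 778]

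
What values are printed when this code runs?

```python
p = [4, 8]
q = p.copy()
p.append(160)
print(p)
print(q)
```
[4, 8, 160]
[4, 8]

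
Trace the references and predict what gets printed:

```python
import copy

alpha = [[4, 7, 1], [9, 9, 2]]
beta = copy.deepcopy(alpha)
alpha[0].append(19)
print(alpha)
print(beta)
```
[[4, 7, 1, 19], [9, 9, 2]]
[[4, 7, 1], [9, 9, 2]]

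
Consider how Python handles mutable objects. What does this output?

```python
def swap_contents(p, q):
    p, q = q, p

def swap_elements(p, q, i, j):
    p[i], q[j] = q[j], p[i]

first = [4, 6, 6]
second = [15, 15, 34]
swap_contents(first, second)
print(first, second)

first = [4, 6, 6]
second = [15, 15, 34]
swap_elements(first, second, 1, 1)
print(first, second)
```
[4, 6, 6] [15, 15, 34]
[4, 15, 6] [15, 6, 34]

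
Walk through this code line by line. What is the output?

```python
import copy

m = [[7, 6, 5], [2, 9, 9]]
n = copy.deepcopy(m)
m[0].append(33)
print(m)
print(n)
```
[[7, 6, 5, 33], [2, 9, 9]]
[[7, 6, 5], [2, 9, 9]]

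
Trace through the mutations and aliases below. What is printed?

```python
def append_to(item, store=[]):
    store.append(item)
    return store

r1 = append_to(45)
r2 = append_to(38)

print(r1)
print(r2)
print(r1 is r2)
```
[45, 38]
[45, 38]
True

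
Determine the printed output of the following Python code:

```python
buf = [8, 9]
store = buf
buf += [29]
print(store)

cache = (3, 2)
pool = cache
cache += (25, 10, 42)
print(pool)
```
[8, 9, 29]
(3, 2)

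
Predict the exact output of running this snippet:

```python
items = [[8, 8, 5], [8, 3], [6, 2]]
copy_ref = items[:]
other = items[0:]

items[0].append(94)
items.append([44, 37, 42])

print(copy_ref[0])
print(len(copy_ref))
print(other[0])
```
[8, 8, 5, 94]
3
[8, 8, 5, 94]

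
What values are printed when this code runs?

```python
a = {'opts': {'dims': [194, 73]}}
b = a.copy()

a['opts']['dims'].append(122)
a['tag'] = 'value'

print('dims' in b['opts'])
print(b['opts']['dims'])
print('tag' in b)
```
True
[194, 73, 122]
False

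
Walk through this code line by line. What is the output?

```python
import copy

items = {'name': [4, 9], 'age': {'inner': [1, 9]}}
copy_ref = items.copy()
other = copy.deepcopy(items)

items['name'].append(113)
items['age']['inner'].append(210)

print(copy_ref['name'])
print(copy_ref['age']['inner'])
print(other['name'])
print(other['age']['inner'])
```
[4, 9, 113]
[1, 9, 210]
[4, 9]
[1, 9]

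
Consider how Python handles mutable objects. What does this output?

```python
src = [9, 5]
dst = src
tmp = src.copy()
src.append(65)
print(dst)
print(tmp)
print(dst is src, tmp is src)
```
[9, 5, 65]
[9, 5]
True False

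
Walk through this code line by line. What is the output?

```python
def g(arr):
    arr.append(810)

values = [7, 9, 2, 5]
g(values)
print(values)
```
[7, 9, 2, 5, 810]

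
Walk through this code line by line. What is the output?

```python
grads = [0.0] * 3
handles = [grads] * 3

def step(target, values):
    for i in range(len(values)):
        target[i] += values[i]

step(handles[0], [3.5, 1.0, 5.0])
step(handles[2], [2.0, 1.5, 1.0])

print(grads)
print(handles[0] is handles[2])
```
[5.5, 2.5, 6.0]
True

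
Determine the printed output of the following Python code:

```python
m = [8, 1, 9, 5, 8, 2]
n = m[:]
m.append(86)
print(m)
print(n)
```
[8, 1, 9, 5, 8, 2, 86]
[8, 1, 9, 5, 8, 2]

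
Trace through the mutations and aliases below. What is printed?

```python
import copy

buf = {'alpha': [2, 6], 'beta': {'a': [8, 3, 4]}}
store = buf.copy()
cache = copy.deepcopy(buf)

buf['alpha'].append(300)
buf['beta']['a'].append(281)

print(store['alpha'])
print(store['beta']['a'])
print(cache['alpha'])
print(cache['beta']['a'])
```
[2, 6, 300]
[8, 3, 4, 281]
[2, 6]
[8, 3, 4]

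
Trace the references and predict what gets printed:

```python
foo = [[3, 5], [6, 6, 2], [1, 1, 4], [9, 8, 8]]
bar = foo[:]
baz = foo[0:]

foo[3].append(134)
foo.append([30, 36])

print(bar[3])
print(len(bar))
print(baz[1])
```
[9, 8, 8, 134]
4
[6, 6, 2]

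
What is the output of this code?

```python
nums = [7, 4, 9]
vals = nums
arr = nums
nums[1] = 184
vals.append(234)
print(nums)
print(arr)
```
[7, 184, 9, 234]
[7, 184, 9, 234]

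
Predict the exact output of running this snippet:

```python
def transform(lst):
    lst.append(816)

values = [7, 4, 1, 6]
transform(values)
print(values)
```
[7, 4, 1, 6, 816]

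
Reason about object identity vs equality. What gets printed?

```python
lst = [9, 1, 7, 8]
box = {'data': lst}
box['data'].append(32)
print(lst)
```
[9, 1, 7, 8, 32]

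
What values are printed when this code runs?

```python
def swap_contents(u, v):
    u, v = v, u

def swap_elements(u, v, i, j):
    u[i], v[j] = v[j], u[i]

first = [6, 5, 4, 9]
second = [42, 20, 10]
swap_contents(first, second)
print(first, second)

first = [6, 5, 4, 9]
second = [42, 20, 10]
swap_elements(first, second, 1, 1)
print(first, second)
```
[6, 5, 4, 9] [42, 20, 10]
[6, 20, 4, 9] [42, 5, 10]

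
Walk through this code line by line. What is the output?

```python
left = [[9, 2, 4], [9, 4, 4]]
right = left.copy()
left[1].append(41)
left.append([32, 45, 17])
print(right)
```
[[9, 2, 4], [9, 4, 4, 41]]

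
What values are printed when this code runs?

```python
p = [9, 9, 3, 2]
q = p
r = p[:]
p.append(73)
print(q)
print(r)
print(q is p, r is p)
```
[9, 9, 3, 2, 73]
[9, 9, 3, 2]
True False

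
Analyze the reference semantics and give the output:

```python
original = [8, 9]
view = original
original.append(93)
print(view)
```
[8, 9, 93]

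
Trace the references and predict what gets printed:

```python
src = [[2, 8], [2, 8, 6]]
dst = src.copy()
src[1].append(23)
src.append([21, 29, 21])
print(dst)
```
[[2, 8], [2, 8, 6, 23]]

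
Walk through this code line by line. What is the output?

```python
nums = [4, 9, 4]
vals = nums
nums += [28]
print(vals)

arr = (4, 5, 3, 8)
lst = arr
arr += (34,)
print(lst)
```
[4, 9, 4, 28]
(4, 5, 3, 8)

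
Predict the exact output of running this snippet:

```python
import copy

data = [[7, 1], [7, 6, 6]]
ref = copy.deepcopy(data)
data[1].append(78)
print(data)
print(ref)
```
[[7, 1], [7, 6, 6, 78]]
[[7, 1], [7, 6, 6]]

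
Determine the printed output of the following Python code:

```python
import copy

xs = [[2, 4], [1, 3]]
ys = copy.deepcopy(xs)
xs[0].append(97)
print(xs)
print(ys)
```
[[2, 4, 97], [1, 3]]
[[2, 4], [1, 3]]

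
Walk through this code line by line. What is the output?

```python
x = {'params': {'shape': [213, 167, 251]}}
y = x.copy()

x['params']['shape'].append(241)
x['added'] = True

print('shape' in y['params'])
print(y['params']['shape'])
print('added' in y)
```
True
[213, 167, 251, 241]
False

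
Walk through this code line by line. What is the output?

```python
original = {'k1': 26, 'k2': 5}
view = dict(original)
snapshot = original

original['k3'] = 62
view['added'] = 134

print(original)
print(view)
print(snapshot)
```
{'k1': 26, 'k2': 5, 'k3': 62}
{'k1': 26, 'k2': 5, 'added': 134}
{'k1': 26, 'k2': 5, 'k3': 62}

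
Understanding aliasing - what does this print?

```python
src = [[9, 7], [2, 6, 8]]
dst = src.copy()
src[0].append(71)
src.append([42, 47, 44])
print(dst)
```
[[9, 7, 71], [2, 6, 8]]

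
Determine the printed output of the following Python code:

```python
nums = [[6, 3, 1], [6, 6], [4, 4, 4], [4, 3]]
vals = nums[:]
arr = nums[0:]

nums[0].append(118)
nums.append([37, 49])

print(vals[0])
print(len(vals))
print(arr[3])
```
[6, 3, 1, 118]
4
[4, 3]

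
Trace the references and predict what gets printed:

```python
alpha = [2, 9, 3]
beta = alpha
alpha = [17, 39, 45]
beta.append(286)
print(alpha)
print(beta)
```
[17, 39, 45]
[2, 9, 3, 286]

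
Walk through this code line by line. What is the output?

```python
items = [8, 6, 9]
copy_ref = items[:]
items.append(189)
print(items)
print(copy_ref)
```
[8, 6, 9, 189]
[8, 6, 9]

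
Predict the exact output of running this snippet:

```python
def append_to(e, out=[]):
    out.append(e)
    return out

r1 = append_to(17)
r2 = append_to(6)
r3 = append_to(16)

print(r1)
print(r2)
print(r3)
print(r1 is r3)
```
[17, 6, 16]
[17, 6, 16]
[17, 6, 16]
True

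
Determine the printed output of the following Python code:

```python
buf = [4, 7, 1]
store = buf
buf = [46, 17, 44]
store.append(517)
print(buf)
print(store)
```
[46, 17, 44]
[4, 7, 1, 517]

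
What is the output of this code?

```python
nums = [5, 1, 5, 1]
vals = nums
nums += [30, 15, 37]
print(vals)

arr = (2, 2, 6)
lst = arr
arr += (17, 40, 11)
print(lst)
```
[5, 1, 5, 1, 30, 15, 37]
(2, 2, 6)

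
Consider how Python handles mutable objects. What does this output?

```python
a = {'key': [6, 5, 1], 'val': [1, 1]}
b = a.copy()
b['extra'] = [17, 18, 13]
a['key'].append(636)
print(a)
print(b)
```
{'key': [6, 5, 1, 636], 'val': [1, 1]}
{'key': [6, 5, 1, 636], 'val': [1, 1], 'extra': [17, 18, 13]}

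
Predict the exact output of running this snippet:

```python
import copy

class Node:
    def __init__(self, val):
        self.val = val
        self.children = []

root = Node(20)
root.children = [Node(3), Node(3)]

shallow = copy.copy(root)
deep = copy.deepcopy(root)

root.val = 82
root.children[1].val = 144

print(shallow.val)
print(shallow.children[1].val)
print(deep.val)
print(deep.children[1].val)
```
20
144
20
3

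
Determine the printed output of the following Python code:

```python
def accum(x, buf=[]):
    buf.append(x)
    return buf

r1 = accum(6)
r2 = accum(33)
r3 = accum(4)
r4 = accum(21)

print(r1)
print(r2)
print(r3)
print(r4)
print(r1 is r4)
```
[6, 33, 4, 21]
[6, 33, 4, 21]
[6, 33, 4, 21]
[6, 33, 4, 21]
True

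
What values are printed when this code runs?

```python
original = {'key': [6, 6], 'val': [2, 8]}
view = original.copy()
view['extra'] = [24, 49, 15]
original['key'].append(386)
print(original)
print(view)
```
{'key': [6, 6, 386], 'val': [2, 8]}
{'key': [6, 6, 386], 'val': [2, 8], 'extra': [24, 49, 15]}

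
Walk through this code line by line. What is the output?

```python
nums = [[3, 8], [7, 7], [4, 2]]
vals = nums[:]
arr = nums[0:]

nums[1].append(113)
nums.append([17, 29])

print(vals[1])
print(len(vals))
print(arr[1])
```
[7, 7, 113]
3
[7, 7, 113]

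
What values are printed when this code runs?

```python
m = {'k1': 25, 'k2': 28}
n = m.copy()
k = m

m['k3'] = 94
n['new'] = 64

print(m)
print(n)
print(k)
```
{'k1': 25, 'k2': 28, 'k3': 94}
{'k1': 25, 'k2': 28, 'new': 64}
{'k1': 25, 'k2': 28, 'k3': 94}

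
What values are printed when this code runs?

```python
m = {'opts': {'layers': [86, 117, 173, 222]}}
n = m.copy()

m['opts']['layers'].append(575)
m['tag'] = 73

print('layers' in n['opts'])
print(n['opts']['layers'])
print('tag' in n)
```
True
[86, 117, 173, 222, 575]
False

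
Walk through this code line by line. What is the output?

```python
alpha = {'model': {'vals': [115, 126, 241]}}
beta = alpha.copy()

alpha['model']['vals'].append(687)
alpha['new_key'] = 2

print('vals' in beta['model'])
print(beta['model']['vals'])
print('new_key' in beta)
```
True
[115, 126, 241, 687]
False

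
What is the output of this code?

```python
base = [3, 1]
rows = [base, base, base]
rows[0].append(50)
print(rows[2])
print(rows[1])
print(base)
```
[3, 1, 50]
[3, 1, 50]
[3, 1, 50]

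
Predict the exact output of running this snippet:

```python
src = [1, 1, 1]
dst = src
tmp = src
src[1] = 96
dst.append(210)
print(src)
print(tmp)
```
[1, 96, 1, 210]
[1, 96, 1, 210]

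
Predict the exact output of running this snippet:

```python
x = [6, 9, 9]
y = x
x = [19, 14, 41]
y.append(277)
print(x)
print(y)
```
[19, 14, 41]
[6, 9, 9, 277]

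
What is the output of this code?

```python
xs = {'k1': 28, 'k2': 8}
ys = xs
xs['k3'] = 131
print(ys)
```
{'k1': 28, 'k2': 8, 'k3': 131}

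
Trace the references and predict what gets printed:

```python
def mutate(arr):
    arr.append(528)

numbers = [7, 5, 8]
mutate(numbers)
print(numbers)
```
[7, 5, 8, 528]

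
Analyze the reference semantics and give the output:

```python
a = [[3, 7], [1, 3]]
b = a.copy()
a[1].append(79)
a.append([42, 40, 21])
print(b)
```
[[3, 7], [1, 3, 79]]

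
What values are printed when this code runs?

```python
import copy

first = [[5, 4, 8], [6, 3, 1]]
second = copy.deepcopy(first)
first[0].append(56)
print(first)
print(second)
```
[[5, 4, 8, 56], [6, 3, 1]]
[[5, 4, 8], [6, 3, 1]]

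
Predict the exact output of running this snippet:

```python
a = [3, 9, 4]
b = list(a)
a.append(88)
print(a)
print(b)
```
[3, 9, 4, 88]
[3, 9, 4]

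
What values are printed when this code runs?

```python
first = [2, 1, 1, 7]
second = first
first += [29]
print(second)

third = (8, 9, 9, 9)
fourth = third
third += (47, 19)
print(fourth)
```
[2, 1, 1, 7, 29]
(8, 9, 9, 9)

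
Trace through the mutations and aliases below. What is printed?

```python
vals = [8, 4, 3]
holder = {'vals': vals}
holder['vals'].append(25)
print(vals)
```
[8, 4, 3, 25]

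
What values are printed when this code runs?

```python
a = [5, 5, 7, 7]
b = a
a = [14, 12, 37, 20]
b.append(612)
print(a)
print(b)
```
[14, 12, 37, 20]
[5, 5, 7, 7, 612]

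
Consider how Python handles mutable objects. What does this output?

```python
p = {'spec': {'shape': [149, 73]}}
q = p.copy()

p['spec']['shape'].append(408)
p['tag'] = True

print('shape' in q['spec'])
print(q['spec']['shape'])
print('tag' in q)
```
True
[149, 73, 408]
False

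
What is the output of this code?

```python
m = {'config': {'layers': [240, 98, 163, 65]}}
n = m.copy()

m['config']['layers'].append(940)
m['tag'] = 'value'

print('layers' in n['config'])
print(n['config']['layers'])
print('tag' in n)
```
True
[240, 98, 163, 65, 940]
False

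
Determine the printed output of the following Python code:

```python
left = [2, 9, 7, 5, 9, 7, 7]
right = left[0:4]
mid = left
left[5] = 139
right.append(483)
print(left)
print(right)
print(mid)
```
[2, 9, 7, 5, 9, 139, 7]
[2, 9, 7, 5, 483]
[2, 9, 7, 5, 9, 139, 7]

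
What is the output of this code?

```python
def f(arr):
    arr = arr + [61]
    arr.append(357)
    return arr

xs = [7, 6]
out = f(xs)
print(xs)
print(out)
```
[7, 6]
[7, 6, 61, 357]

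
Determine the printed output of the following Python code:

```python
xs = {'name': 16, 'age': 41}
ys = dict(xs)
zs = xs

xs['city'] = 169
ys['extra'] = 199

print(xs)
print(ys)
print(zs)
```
{'name': 16, 'age': 41, 'city': 169}
{'name': 16, 'age': 41, 'extra': 199}
{'name': 16, 'age': 41, 'city': 169}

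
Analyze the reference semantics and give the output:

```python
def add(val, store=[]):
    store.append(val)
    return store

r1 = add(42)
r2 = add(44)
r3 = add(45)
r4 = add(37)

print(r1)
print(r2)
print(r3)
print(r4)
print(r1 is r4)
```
[42, 44, 45, 37]
[42, 44, 45, 37]
[42, 44, 45, 37]
[42, 44, 45, 37]
True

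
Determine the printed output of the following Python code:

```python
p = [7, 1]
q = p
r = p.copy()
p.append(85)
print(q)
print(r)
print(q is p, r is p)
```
[7, 1, 85]
[7, 1]
True False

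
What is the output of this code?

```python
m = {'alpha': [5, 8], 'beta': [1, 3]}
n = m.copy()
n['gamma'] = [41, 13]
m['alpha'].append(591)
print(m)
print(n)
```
{'alpha': [5, 8, 591], 'beta': [1, 3]}
{'alpha': [5, 8, 591], 'beta': [1, 3], 'gamma': [41, 13]}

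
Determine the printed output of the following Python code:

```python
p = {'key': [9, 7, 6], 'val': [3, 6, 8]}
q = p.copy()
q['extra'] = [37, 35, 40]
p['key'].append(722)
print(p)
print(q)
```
{'key': [9, 7, 6, 722], 'val': [3, 6, 8]}
{'key': [9, 7, 6, 722], 'val': [3, 6, 8], 'extra': [37, 35, 40]}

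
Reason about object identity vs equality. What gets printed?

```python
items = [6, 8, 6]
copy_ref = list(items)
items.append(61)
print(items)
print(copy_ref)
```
[6, 8, 6, 61]
[6, 8, 6]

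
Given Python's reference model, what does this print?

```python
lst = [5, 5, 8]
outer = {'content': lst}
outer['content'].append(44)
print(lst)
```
[5, 5, 8, 44]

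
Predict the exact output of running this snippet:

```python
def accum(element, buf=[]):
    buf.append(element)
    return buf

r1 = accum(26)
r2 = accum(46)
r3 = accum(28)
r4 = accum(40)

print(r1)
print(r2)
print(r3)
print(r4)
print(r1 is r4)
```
[26, 46, 28, 40]
[26, 46, 28, 40]
[26, 46, 28, 40]
[26, 46, 28, 40]
True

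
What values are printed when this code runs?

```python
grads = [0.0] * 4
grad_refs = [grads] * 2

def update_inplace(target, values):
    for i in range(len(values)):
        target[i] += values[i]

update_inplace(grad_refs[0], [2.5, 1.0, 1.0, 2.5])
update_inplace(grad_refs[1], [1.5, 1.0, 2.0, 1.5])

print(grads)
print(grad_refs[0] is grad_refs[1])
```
[4.0, 2.0, 3.0, 4.0]
True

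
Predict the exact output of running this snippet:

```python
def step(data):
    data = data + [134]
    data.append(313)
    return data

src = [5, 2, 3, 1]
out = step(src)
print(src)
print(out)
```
[5, 2, 3, 1]
[5, 2, 3, 1, 134, 313]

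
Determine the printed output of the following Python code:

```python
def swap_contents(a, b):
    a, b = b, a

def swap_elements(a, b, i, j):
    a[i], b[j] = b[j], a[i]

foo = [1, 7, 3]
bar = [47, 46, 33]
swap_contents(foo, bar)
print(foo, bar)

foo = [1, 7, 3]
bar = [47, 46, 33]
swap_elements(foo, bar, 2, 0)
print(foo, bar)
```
[1, 7, 3] [47, 46, 33]
[1, 7, 47] [3, 46, 33]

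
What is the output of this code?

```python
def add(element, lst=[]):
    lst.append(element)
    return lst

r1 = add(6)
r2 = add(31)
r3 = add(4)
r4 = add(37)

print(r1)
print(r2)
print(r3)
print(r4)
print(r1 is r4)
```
[6, 31, 4, 37]
[6, 31, 4, 37]
[6, 31, 4, 37]
[6, 31, 4, 37]
True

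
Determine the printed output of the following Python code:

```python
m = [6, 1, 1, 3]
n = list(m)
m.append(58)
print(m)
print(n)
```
[6, 1, 1, 3, 58]
[6, 1, 1, 3]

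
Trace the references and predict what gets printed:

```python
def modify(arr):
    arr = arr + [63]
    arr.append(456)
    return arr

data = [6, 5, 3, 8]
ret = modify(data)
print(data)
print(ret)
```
[6, 5, 3, 8]
[6, 5, 3, 8, 63, 456]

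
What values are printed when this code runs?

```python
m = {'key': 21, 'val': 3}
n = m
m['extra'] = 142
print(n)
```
{'key': 21, 'val': 3, 'extra': 142}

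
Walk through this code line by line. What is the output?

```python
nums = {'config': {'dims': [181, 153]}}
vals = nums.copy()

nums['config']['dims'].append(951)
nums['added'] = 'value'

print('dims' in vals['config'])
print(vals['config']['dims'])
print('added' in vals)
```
True
[181, 153, 951]
False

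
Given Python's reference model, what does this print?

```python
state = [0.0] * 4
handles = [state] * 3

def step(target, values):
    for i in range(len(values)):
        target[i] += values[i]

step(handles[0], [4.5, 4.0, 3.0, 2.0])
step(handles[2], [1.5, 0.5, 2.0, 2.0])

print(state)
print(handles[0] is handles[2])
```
[6.0, 4.5, 5.0, 4.0]
True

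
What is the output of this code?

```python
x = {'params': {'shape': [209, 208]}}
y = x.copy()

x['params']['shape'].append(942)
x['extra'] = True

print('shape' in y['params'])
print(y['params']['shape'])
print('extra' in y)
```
True
[209, 208, 942]
False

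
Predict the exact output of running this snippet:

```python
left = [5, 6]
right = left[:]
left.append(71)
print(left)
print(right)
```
[5, 6, 71]
[5, 6]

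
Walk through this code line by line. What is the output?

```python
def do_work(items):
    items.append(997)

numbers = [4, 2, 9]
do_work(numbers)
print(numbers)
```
[4, 2, 9, 997]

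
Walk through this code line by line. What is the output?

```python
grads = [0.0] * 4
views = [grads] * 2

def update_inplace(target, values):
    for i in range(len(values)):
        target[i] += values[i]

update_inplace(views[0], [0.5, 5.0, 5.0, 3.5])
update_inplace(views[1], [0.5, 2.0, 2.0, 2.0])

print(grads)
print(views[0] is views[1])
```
[1.0, 7.0, 7.0, 5.5]
True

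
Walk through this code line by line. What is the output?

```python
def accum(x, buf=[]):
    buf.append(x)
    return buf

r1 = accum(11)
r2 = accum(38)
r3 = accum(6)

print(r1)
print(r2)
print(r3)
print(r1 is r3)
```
[11, 38, 6]
[11, 38, 6]
[11, 38, 6]
True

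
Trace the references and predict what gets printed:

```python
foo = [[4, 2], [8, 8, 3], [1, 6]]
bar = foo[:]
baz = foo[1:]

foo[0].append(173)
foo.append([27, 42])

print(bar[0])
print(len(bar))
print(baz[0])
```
[4, 2, 173]
3
[8, 8, 3]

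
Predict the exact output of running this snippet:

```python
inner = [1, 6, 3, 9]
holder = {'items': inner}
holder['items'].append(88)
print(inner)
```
[1, 6, 3, 9, 88]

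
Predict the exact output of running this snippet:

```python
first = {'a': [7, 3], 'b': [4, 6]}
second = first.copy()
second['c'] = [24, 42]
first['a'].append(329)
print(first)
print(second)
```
{'a': [7, 3, 329], 'b': [4, 6]}
{'a': [7, 3, 329], 'b': [4, 6], 'c': [24, 42]}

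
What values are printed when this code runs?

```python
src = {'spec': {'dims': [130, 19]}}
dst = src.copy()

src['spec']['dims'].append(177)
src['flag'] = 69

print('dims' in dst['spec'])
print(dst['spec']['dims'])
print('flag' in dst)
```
True
[130, 19, 177]
False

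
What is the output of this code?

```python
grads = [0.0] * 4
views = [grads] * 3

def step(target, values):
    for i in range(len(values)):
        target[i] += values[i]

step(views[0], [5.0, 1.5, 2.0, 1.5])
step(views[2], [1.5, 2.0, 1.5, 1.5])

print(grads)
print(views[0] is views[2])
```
[6.5, 3.5, 3.5, 3.0]
True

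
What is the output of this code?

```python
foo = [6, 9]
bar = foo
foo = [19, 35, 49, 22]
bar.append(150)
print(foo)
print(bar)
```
[19, 35, 49, 22]
[6, 9, 150]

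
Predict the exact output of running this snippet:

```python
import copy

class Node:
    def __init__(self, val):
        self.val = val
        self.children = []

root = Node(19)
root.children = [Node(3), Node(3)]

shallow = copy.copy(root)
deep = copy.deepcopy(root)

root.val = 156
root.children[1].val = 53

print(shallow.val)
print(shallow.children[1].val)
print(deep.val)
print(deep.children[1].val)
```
19
53
19
3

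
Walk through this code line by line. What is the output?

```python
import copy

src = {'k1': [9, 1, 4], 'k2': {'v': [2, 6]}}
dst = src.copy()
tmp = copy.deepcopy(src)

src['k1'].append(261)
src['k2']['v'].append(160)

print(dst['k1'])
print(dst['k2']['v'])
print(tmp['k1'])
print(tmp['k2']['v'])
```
[9, 1, 4, 261]
[2, 6, 160]
[9, 1, 4]
[2, 6]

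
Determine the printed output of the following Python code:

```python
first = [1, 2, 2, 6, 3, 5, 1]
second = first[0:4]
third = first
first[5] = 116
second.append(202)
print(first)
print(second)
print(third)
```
[1, 2, 2, 6, 3, 116, 1]
[1, 2, 2, 6, 202]
[1, 2, 2, 6, 3, 116, 1]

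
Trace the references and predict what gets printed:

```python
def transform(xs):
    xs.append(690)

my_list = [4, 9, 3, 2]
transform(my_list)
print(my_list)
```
[4, 9, 3, 2, 690]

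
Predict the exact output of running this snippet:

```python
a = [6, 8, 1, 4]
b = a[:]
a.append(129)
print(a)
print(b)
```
[6, 8, 1, 4, 129]
[6, 8, 1, 4]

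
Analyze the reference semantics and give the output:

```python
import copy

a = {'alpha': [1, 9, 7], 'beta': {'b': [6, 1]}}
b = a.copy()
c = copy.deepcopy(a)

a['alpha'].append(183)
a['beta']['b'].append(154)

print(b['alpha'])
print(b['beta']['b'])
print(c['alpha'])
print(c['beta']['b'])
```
[1, 9, 7, 183]
[6, 1, 154]
[1, 9, 7]
[6, 1]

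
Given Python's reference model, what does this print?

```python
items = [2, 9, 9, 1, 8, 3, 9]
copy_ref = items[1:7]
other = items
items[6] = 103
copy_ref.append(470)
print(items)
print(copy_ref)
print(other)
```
[2, 9, 9, 1, 8, 3, 103]
[9, 9, 1, 8, 3, 9, 470]
[2, 9, 9, 1, 8, 3, 103]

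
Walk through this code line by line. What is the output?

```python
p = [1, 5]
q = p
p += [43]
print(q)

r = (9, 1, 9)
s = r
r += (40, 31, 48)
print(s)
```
[1, 5, 43]
(9, 1, 9)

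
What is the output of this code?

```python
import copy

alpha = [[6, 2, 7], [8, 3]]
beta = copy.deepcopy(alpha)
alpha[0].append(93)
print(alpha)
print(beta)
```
[[6, 2, 7, 93], [8, 3]]
[[6, 2, 7], [8, 3]]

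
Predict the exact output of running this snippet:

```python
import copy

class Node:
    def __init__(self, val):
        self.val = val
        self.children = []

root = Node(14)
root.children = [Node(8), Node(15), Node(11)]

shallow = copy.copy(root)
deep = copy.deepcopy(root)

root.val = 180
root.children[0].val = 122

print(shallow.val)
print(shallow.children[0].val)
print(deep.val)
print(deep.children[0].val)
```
14
122
14
8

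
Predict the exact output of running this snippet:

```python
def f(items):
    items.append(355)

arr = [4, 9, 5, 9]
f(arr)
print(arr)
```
[4, 9, 5, 9, 355]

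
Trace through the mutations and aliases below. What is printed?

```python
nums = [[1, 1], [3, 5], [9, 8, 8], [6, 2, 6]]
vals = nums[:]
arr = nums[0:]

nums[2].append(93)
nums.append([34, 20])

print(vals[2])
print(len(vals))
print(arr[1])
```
[9, 8, 8, 93]
4
[3, 5]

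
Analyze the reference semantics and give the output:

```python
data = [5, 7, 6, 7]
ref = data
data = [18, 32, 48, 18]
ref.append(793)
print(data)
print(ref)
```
[18, 32, 48, 18]
[5, 7, 6, 7, 793]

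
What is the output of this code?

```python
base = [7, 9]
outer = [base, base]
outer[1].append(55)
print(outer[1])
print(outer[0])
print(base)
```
[7, 9, 55]
[7, 9, 55]
[7, 9, 55]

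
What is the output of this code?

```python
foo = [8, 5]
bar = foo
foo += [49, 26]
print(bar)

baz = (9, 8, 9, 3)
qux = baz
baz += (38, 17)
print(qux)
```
[8, 5, 49, 26]
(9, 8, 9, 3)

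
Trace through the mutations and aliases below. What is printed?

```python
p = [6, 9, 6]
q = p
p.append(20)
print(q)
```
[6, 9, 6, 20]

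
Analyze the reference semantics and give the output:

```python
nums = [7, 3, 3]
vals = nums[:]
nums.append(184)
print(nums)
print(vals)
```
[7, 3, 3, 184]
[7, 3, 3]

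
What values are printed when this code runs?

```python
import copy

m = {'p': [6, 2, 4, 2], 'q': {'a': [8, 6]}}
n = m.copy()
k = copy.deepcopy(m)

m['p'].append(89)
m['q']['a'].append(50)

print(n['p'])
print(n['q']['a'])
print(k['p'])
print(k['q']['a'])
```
[6, 2, 4, 2, 89]
[8, 6, 50]
[6, 2, 4, 2]
[8, 6]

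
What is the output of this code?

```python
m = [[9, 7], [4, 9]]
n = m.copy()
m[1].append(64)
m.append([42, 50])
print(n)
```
[[9, 7], [4, 9, 64]]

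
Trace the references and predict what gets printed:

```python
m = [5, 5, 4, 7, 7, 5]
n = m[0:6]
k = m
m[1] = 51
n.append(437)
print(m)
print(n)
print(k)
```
[5, 51, 4, 7, 7, 5]
[5, 5, 4, 7, 7, 5, 437]
[5, 51, 4, 7, 7, 5]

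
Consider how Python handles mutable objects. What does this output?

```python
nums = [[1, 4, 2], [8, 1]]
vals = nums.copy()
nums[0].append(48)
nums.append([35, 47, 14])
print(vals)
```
[[1, 4, 2, 48], [8, 1]]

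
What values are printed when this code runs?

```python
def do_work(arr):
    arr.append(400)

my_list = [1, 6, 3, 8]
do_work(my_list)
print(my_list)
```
[1, 6, 3, 8, 400]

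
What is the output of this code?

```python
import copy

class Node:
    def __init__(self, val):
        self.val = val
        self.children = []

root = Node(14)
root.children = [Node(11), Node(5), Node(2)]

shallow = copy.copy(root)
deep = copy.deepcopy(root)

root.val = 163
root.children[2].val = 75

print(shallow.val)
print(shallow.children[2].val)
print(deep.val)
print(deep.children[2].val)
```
14
75
14
2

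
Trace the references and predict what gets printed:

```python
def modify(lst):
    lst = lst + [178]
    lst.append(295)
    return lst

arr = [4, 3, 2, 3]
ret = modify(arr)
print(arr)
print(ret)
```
[4, 3, 2, 3]
[4, 3, 2, 3, 178, 295]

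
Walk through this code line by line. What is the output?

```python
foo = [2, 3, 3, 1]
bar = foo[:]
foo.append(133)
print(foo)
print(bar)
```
[2, 3, 3, 1, 133]
[2, 3, 3, 1]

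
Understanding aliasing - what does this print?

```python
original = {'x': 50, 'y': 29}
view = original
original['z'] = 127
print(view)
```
{'x': 50, 'y': 29, 'z': 127}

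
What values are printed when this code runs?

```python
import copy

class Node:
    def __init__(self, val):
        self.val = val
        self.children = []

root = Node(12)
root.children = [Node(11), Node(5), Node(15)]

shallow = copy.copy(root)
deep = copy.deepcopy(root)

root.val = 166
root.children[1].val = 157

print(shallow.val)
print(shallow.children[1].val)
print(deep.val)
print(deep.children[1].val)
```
12
157
12
5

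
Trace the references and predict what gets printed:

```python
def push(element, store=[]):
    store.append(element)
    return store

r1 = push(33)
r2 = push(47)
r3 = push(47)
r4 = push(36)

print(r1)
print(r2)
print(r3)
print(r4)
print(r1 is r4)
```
[33, 47, 47, 36]
[33, 47, 47, 36]
[33, 47, 47, 36]
[33, 47, 47, 36]
True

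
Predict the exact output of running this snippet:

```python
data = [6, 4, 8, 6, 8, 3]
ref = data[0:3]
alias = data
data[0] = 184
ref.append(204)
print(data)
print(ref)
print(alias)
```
[184, 4, 8, 6, 8, 3]
[6, 4, 8, 204]
[184, 4, 8, 6, 8, 3]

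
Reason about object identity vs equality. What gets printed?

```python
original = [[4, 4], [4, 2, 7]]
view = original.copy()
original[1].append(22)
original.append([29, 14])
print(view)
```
[[4, 4], [4, 2, 7, 22]]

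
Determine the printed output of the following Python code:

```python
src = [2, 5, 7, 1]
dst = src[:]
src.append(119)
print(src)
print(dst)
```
[2, 5, 7, 1, 119]
[2, 5, 7, 1]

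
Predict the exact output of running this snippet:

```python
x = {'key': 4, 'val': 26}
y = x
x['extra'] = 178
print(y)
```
{'key': 4, 'val': 26, 'extra': 178}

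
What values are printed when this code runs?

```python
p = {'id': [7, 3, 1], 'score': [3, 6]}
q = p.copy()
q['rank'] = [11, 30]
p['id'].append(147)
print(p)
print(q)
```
{'id': [7, 3, 1, 147], 'score': [3, 6]}
{'id': [7, 3, 1, 147], 'score': [3, 6], 'rank': [11, 30]}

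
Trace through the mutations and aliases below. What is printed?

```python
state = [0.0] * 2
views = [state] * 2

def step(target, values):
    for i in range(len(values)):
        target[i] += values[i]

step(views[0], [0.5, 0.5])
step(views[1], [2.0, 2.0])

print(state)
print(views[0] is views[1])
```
[2.5, 2.5]
True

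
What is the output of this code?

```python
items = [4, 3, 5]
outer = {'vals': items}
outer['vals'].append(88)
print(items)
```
[4, 3, 5, 88]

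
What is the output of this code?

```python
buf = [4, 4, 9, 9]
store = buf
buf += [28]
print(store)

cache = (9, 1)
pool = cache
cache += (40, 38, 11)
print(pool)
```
[4, 4, 9, 9, 28]
(9, 1)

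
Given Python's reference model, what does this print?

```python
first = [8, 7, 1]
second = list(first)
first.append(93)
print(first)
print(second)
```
[8, 7, 1, 93]
[8, 7, 1]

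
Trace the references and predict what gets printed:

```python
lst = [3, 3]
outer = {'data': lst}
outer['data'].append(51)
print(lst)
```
[3, 3, 51]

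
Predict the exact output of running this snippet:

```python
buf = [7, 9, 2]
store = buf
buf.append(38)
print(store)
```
[7, 9, 2, 38]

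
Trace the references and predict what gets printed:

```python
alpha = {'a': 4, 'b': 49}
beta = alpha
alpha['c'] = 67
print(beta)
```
{'a': 4, 'b': 49, 'c': 67}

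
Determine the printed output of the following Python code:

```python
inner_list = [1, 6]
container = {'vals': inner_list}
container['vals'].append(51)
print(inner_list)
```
[1, 6, 51]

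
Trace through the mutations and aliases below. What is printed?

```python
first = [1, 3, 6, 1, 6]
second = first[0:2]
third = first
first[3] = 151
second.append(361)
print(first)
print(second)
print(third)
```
[1, 3, 6, 151, 6]
[1, 3, 361]
[1, 3, 6, 151, 6]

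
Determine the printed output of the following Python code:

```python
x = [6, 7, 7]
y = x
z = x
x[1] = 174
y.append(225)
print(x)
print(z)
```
[6, 174, 7, 225]
[6, 174, 7, 225]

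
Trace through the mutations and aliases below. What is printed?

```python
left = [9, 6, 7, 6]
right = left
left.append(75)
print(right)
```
[9, 6, 7, 6, 75]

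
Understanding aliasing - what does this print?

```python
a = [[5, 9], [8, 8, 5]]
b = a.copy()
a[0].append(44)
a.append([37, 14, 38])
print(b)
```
[[5, 9, 44], [8, 8, 5]]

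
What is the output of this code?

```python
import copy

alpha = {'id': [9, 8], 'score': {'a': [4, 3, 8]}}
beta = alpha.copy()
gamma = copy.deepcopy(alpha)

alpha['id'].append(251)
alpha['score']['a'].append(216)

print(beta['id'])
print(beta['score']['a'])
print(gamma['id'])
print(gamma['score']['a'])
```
[9, 8, 251]
[4, 3, 8, 216]
[9, 8]
[4, 3, 8]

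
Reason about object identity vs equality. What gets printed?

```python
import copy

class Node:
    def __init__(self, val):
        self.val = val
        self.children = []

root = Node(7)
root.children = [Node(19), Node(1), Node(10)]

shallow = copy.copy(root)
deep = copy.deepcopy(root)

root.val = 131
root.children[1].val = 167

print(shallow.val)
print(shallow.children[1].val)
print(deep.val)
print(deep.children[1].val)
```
7
167
7
1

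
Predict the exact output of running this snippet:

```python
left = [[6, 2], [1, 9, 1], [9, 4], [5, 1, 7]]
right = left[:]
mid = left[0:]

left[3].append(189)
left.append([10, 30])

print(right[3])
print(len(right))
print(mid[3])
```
[5, 1, 7, 189]
4
[5, 1, 7, 189]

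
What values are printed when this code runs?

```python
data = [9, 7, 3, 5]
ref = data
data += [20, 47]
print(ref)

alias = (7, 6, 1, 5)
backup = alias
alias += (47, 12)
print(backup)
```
[9, 7, 3, 5, 20, 47]
(7, 6, 1, 5)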